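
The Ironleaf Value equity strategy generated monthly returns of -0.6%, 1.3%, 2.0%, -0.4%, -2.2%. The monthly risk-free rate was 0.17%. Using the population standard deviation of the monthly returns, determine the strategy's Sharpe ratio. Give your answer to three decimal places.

r̄ = (-0.6 + 1.3 + 2 − 0.4 − 2.2) / 5 = 0.10 / 5 = 0.0200%
Population σ = √[Σ(r − r̄)² / 5] = √[11.0480 / 5] = √2.2096 = 1.4865%
Sharpe = (r̄ − rf) / σ = (0.0200 − 0.17) / 1.4865 = -0.1500 / 1.4865 = -0.1009

-0.101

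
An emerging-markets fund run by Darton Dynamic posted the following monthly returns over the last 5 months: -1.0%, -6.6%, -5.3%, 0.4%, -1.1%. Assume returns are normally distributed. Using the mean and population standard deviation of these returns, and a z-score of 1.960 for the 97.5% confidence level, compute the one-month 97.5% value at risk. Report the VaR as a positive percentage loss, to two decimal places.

Mean return μ = -13.60 / 5 = -2.7200%
Population σ = √[Σ(r − μ)² / 5] = √[37.0280 / 5] = √7.4056 = 2.7213%
VaR = −(μ − z·σ) = −(-2.7200 − 1.960 × 2.7213) = −(-8.0537) = 8.0537%

8.05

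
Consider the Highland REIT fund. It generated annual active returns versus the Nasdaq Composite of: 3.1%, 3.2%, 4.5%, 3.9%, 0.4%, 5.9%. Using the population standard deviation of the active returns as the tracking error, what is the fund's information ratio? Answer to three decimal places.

2.093

r̄ = (3.1 + 3.2 + 4.5 + 3.9 + 0.4 + 5.9) / 6 = 3.5000%
Σ(r − r̄)² = 16.7800; population σ = √(16.7800/6) = 1.6723%
IR = r̄ / tracking error = 3.5000 / 1.6723 = 2.0929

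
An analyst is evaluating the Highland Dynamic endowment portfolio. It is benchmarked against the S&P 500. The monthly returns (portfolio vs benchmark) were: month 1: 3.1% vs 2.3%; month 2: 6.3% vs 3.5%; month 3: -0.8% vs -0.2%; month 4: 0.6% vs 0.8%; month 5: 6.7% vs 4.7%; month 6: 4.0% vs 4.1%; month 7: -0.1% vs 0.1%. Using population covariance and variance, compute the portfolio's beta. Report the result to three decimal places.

1.453

r̄p = 2.8286%,  r̄m = 2.1857%
Cov = Σ(rp − r̄p)(rm − r̄m) / 7 = 4.9176
Var(rm) = Σ(rm − r̄m)² / 7 = 3.3841
β = Cov / Var = 4.9176 / 3.3841 = 1.4531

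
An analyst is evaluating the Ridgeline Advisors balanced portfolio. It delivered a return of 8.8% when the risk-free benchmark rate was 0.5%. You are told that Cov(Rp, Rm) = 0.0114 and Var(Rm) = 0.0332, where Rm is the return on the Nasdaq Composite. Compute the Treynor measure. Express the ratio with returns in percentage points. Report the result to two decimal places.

24.17

β = Cov / Var = 0.0114 / 0.0332 = 0.3434
Treynor = (Rp − Rf) / β = (8.8% − 0.5%) / 0.3434 = 8.30 / 0.3434 = 24.1701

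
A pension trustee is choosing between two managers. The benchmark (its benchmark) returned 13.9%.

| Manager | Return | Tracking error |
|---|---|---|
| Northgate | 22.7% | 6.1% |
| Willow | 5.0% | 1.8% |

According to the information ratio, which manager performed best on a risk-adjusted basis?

Northgate

Northgate: IR = (22.7% − 13.9%) / 6.1% = 1.443
Willow: IR = (5.0% − 13.9%) / 1.8% = -4.944
Highest: Northgate (1.443).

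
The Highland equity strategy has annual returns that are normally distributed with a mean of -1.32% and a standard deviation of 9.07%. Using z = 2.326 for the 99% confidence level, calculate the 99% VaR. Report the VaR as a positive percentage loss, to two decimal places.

VaR (as % loss) = −(μ − z·σ) = −(-1.32% − 2.326 × 9.07%) = −(-22.41682%) = 22.41682%

22.42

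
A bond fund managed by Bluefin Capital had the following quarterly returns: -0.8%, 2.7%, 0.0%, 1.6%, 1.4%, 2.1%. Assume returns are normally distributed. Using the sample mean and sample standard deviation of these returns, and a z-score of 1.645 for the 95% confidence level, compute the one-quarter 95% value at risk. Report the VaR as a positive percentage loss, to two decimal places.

r̄ = (-0.8 + 2.7 + 0 + 1.6 + 1.4 + 2.1) / 6 = 1.1667%
Σ(r − r̄)² = (-0.8 − 1.1667)² + (2.7 − 1.1667)² + … = 8.6933
σ = √[8.6933 / 5] = 1.3186%
VaR = −(r̄ − z·σ) = −(1.1667 − 1.645 × 1.3186) = −(-1.0024) = 1.0024%

1.00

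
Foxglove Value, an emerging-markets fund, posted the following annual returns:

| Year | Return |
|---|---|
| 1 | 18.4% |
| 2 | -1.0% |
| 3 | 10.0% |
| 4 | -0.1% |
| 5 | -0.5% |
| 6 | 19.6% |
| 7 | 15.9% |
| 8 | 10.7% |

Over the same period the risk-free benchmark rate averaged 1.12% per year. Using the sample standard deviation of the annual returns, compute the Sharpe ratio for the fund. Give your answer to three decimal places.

Mean return r̄ = 73.00 / 8 = 9.1250%
Sample σ = √[Σ(r − r̄)² / 7] = √[525.1550 / 7] = √75.0221 = 8.6615%
Sharpe = (r̄ − rf) / σ = (9.1250 − 1.12) / 8.6615 = 8.0050 / 8.6615 = 0.9242

0.924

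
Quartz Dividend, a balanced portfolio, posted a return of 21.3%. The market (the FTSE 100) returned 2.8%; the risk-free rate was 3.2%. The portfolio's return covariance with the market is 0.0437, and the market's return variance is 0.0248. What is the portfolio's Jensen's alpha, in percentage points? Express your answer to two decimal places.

β = Cov / Var = 0.0437 / 0.0248 = 1.7621
E[R] = Rf + β(Rm − Rf) = 3.2% + 1.7621 × (2.8% − 3.2%) = 2.4952%
α = Rp − E[R] = 21.3% − 2.4952% = 18.8048

18.80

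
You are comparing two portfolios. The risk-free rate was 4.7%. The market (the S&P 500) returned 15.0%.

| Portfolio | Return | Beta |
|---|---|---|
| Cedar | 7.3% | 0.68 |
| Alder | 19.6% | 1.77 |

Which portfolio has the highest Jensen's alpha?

Cedar: α = 7.3% − [4.7% + 0.68 × (15.0% − 4.7%)] = -4.404
Alder: α = 19.6% − [4.7% + 1.77 × (15.0% − 4.7%)] = -3.331
Highest: Alder (-3.331).

Alder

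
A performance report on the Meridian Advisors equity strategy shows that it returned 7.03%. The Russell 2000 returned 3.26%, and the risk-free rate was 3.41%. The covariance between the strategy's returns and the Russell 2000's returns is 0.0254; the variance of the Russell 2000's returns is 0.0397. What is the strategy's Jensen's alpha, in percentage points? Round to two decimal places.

3.72

β = Cov / Var = 0.0254 / 0.0397 = 0.6398
E[R] = Rf + β(Rm − Rf) = 3.41% + 0.6398 × (3.26% − 3.41%) = 3.3140%
α = Rp − E[R] = 7.03% − 3.3140% = 3.7160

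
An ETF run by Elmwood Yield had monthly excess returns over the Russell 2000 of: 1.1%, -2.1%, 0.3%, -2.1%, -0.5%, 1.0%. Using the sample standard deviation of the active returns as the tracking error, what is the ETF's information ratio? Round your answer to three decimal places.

-0.265

μ = (1.1 − 2.1 + 0.3 − 2.1 − 0.5 + 1) / 6 = -2.30 / 6 = -0.3833%
Σ(r − μ)² = (1.1 − (-0.3833))² + (-2.1 − (-0.3833))² + … = 10.4883
σ = √[10.4883 / 5] = 1.4483%
IR = μ / tracking error = -0.3833 / 1.4483 = -0.2647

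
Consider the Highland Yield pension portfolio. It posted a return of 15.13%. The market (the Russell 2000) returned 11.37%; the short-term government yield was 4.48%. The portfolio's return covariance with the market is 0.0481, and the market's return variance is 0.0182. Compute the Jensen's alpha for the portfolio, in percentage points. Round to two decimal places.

-7.56

β = Cov / Var = 0.0481 / 0.0182 = 2.6429
E[R] = Rf + β(Rm − Rf) = 4.48% + 2.6429 × (11.37% − 4.48%) = 22.6896%
α = Rp − E[R] = 15.13% − 22.6896% = -7.5596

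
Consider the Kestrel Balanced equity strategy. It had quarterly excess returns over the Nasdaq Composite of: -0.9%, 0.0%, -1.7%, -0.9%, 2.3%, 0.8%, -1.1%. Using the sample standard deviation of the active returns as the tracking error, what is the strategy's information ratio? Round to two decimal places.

-0.16

Mean return r̄ = -1.50 / 7 = -0.2143%
Σ(r − r̄)² = (-0.9 − (-0.2143))² + (0 − (-0.2143))² + (-1.7 − (-0.2143))² + … = 11.3286
sample σ = √(11.3286 / 6) = √1.8881 = 1.3741%
IR = r̄ / tracking error = -0.2143 / 1.3741 = -0.1560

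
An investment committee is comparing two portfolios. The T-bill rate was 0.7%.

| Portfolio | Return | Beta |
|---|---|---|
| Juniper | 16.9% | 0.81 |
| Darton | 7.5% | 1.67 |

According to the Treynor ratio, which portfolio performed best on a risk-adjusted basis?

Juniper: Treynor = (16.9% − 0.7%) / 0.81 = 20.000
Darton: Treynor = (7.5% − 0.7%) / 1.67 = 4.072
Highest: Juniper (20.000).

Juniper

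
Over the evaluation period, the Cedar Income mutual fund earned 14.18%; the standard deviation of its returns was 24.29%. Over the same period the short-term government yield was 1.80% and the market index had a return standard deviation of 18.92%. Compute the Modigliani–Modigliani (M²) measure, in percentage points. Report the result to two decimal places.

Sharpe = (Rp − Rf) / σp = (14.18% − 1.80%) / 24.29% = 0.5097
M² = Rf + Sharpe × σm = 1.80% + 0.5097 × 18.92% = 11.4435%

11.44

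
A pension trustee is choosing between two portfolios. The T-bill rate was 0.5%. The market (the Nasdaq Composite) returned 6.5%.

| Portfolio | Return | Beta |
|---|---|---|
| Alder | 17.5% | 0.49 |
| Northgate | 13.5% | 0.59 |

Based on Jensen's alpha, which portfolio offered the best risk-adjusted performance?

Alder

Alder: α = 17.5% − [0.5% + 0.49 × (6.5% − 0.5%)] = 14.060
Northgate: α = 13.5% − [0.5% + 0.59 × (6.5% − 0.5%)] = 9.460
Highest: Alder (14.060).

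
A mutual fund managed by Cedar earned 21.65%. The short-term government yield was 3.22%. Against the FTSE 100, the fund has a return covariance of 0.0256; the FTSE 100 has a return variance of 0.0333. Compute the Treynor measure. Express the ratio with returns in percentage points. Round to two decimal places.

β = Cov / Var = 0.0256 / 0.0333 = 0.7688
Treynor = (Rp − Rf) / β = (21.65% − 3.22%) / 0.7688 = 18.43 / 0.7688 = 23.9724

23.97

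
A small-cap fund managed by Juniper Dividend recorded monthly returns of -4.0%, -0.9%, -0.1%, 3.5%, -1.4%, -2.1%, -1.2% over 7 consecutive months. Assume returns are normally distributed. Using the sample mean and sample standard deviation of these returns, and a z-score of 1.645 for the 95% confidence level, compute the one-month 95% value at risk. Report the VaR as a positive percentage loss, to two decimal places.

4.65

r̄ = (-4 − 0.9 − 0.1 + 3.5 − 1.4 − 2.1 − 1.2) / 7 = -0.8857%
Sample std dev = √[31.3886 / 6] = 2.2872%
VaR = −(r̄ − z·σ) = −(-0.8857 − 1.645 × 2.2872) = −(-4.6481) = 4.6481%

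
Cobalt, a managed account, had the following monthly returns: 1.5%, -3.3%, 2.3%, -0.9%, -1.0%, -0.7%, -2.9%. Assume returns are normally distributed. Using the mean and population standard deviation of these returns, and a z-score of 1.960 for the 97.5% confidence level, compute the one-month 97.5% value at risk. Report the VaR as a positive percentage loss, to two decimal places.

r̄ = (1.5 − 3.3 + 2.3 − 0.9 − 1 − 0.7 − 2.9) / 7 = -5.00 / 7 = -0.7143%
Population σ = √[Σ(r − r̄)² / 7] = √[25.5686 / 7] = √3.6527 = 1.9112%
VaR = −(r̄ − z·σ) = −(-0.7143 − 1.960 × 1.9112) = −(-4.4603) = 4.4603%

4.46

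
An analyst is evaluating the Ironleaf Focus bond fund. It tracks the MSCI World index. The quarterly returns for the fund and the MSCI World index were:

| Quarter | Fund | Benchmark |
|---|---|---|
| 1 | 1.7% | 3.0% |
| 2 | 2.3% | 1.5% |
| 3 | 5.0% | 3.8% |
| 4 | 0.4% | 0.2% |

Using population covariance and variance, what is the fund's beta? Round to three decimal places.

0.998

r̄p = 2.3500%,  r̄m = 2.1250%
Cov = Σ(rp − r̄p)(rm − r̄m) / 4 = 1.9138
Var(rm) = Σ(rm − r̄m)² / 4 = 1.9169
β = Cov / Var = 1.9138 / 1.9169 = 0.9984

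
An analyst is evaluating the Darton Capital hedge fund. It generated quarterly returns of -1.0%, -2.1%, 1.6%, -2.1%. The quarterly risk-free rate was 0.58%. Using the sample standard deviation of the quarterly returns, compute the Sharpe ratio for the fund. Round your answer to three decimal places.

-0.848

Mean return μ = -3.60 / 4 = -0.9000%
Σ(r − μ)² = 9.1400; sample σ = √(9.1400/3) = 1.7455%
Sharpe = (μ − rf) / σ = (-0.9000 − 0.58) / 1.7455 = -1.4800 / 1.7455 = -0.8479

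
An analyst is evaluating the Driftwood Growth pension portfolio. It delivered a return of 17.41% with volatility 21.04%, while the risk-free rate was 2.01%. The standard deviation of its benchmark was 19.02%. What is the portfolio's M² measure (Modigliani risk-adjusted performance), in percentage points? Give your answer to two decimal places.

15.93

Sharpe = (Rp − Rf) / σp = (17.41% − 2.01%) / 21.04% = 0.7319
M² = Rf + Sharpe × σm = 2.01% + 0.7319 × 19.02% = 15.9307%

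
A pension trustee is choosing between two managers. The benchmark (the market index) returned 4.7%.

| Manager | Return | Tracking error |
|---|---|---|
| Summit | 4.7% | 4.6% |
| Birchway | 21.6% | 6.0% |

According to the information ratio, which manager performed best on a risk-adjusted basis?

Summit: IR = (4.7% − 4.7%) / 4.6% = 0.000
Birchway: IR = (21.6% − 4.7%) / 6.0% = 2.817
Highest: Birchway (2.817).

Birchway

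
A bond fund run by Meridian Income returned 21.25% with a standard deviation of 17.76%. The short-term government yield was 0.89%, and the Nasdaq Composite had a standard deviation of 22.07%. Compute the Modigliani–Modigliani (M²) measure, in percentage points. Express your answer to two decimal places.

Sharpe = (Rp − Rf) / σp = (21.25% − 0.89%) / 17.76% = 1.1464
M² = Rf + Sharpe × σm = 0.89% + 1.1464 × 22.07% = 26.1910%

26.19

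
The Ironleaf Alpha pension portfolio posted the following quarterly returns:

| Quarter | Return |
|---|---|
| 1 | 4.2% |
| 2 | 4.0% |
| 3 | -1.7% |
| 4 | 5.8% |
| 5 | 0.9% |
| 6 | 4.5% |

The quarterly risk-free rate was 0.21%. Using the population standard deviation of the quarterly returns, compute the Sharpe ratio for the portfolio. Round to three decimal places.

1.075

r̄ = (4.2 + 4 − 1.7 + 5.8 + 0.9 + 4.5) / 6 = 17.70 / 6 = 2.9500%
Population σ = √[Σ(r − r̄)² / 6] = √[39.0150 / 6] = √6.5025 = 2.5500%
Sharpe = (r̄ − rf) / σ = (2.9500 − 0.21) / 2.5500 = 2.7400 / 2.5500 = 1.0745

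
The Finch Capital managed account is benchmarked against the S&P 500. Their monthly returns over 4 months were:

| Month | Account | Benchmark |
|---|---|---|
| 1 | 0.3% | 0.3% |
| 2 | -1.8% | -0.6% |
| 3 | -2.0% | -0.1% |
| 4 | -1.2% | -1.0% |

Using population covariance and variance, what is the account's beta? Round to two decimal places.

0.95

r̄p = -1.1750%,  r̄m = -0.3500%
Cov = Σ(rp − r̄p)(rm − r̄m) / 4 = 0.2313
Var(rm) = Σ(rm − r̄m)² / 4 = 0.2425
β = Cov / Var = 0.2313 / 0.2425 = 0.9538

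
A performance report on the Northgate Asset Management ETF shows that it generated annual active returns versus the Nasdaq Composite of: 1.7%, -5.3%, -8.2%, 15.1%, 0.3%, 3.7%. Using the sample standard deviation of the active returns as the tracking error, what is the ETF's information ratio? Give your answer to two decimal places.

r̄ = (1.7 − 5.3 − 8.2 + 15.1 + 0.3 + 3.7) / 6 = 1.2167%
Σ(r − r̄)² = (1.7 − 1.2167)² + (-5.3 − 1.2167)² + … = 331.1283
sample σ = √(331.1283 / 5) = √66.2257 = 8.1379%
IR = r̄ / tracking error = 1.2167 / 8.1379 = 0.1495

0.15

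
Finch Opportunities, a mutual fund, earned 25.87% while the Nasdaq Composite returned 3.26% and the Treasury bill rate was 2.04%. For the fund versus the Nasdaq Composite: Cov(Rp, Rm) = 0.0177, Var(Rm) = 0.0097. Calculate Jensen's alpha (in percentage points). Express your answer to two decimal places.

21.60

β = Cov / Var = 0.0177 / 0.0097 = 1.8247
E[R] = Rf + β(Rm − Rf) = 2.04% + 1.8247 × (3.26% − 2.04%) = 4.2661%
α = Rp − E[R] = 25.87% − 4.2661% = 21.6039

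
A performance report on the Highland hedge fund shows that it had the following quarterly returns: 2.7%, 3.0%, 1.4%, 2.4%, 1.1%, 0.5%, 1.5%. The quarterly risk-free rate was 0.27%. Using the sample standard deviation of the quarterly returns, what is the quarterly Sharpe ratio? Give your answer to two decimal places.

1.67

r̄ = (2.7 + 3 + 1.4 + 2.4 + 1.1 + 0.5 + 1.5) / 7 = 12.60 / 7 = 1.8000%
Sample σ = √[Σ(r − r̄)² / 6] = √[5.0400 / 6] = √0.8400 = 0.9165%
Sharpe = (r̄ − rf) / σ = (1.8000 − 0.27) / 0.9165 = 1.5300 / 0.9165 = 1.6694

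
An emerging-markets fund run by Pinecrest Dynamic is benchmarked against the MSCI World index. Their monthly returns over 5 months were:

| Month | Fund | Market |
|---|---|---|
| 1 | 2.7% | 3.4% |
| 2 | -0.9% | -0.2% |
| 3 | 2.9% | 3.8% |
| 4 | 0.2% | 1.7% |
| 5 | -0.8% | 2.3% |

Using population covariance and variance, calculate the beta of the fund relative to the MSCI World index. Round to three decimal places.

0.984

r̄p = 0.8200%,  r̄m = 2.2000%
Cov = Σ(rp − r̄p)(rm − r̄m) / 5 = 1.9720
Var(rm) = Σ(rm − r̄m)² / 5 = 2.0040
β = Cov / Var = 1.9720 / 2.0040 = 0.9840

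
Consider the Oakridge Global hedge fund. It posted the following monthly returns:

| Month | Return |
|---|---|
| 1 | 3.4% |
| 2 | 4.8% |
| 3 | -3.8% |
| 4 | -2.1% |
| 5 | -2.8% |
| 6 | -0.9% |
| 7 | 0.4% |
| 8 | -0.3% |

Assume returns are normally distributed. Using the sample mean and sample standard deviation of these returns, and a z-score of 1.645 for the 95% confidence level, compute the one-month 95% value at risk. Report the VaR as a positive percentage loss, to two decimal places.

5.06

μ = (3.4 + 4.8 − 3.8 − 2.1 − 2.8 − 0.9 + 0.4 − 0.3) / 8 = -1.30 / 8 = -0.1625%
Σ(r − μ)² = 62.1388; sample σ = √(62.1388/7) = 2.9794%
VaR = −(μ − z·σ) = −(-0.1625 − 1.645 × 2.9794) = −(-5.0636) = 5.0636%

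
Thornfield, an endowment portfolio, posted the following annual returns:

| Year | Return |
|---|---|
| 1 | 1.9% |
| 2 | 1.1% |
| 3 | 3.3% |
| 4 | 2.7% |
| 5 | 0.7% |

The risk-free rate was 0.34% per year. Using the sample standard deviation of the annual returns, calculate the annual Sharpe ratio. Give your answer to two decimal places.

1.48

μ = (1.9 + 1.1 + 3.3 + 2.7 + 0.7) / 5 = 1.9400%
Σ(r − μ)² = (1.9 − 1.9400)² + (1.1 − 1.9400)² + … = 4.6720
sample σ = √(4.6720 / 4) = √1.1680 = 1.0807%
Sharpe = (μ − rf) / σ = (1.9400 − 0.34) / 1.0807 = 1.6000 / 1.0807 = 1.4805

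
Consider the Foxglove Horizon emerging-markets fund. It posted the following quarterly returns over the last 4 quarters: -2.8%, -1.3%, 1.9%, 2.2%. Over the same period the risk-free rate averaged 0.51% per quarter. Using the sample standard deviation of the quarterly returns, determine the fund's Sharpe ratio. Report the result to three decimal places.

μ = (-2.8 − 1.3 + 1.9 + 2.2) / 4 = 0.0000%
Σ(r − μ)² = 17.9800; sample σ = √(17.9800/3) = 2.4481%
Sharpe = (μ − rf) / σ = (0.0000 − 0.51) / 2.4481 = -0.5100 / 2.4481 = -0.2083

-0.208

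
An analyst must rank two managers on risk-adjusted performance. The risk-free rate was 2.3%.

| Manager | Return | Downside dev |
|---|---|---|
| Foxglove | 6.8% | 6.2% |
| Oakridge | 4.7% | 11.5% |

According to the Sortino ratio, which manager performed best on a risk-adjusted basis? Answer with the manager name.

Foxglove: Sortino ratio = (6.8% − 2.3%) / 6.2% = 0.726
Oakridge: Sortino ratio = (4.7% − 2.3%) / 11.5% = 0.209
Highest: Foxglove (0.726).

Foxglove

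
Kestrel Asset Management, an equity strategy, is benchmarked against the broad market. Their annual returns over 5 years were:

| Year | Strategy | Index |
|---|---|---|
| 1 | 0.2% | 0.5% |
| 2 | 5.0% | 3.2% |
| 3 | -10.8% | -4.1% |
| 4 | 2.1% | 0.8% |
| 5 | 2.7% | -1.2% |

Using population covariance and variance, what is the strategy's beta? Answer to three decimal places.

2.006

r̄p = -0.1600%,  r̄m = -0.1600%
Cov = Σ(rp − r̄p)(rm − r̄m) / 5 = 11.7384
Var(rm) = Σ(rm − r̄m)² / 5 = 5.8504
β = Cov / Var = 11.7384 / 5.8504 = 2.0064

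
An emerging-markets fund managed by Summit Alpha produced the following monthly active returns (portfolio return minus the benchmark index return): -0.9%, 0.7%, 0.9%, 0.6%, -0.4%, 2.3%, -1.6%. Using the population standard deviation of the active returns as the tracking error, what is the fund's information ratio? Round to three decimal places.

Mean return r̄ = 1.60 / 7 = 0.2286%
Σ(r − r̄)² = (-0.9 − 0.2286)² + (0.7 − 0.2286)² + … = 10.1143
σ = √[10.1143 / 7] = 1.2020%
IR = r̄ / tracking error = 0.2286 / 1.2020 = 0.1902

0.190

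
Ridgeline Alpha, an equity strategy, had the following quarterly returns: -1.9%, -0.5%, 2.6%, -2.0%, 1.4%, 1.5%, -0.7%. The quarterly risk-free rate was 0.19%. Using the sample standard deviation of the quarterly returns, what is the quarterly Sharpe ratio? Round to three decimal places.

r̄ = (-1.9 − 0.5 + 2.6 − 2 + 1.4 + 1.5 − 0.7) / 7 = 0.0571%
Sample σ = √[Σ(r − r̄)² / 6] = √[19.2971 / 6] = √3.2162 = 1.7934%
Sharpe = (r̄ − rf) / σ = (0.0571 − 0.19) / 1.7934 = -0.1329 / 1.7934 = -0.0741

-0.074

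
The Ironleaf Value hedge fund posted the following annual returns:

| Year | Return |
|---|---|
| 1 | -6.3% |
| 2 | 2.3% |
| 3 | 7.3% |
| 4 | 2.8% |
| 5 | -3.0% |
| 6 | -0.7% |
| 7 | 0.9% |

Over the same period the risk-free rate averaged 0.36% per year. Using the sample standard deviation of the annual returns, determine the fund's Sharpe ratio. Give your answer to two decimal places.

r̄ = (-6.3 + 2.3 + 7.3 + 2.8 − 3 − 0.7 + 0.9) / 7 = 0.4714%
Sample std dev = √[114.8543 / 6] = 4.3752%
Sharpe = (r̄ − rf) / σ = (0.4714 − 0.36) / 4.3752 = 0.1114 / 4.3752 = 0.0255

0.03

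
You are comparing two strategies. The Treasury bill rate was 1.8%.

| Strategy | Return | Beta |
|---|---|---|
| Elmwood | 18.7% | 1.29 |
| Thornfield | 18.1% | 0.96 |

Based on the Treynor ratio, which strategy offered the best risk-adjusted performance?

Elmwood: Treynor = (18.7% − 1.8%) / 1.29 = 13.101
Thornfield: Treynor = (18.1% − 1.8%) / 0.96 = 16.979
Highest: Thornfield (16.979).

Thornfield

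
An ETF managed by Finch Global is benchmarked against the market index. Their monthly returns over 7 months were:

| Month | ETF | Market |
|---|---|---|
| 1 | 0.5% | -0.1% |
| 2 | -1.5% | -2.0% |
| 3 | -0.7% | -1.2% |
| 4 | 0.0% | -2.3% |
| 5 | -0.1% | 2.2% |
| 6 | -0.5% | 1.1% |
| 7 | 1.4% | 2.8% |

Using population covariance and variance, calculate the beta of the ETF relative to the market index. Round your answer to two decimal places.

r̄p = -0.1286%,  r̄m = 0.0714%
Cov = Σ(rp − r̄p)(rm − r̄m) / 7 = 1.0006
Var(rm) = Σ(rm − r̄m)² / 7 = 3.5135
β = Cov / Var = 1.0006 / 3.5135 = 0.2848

0.28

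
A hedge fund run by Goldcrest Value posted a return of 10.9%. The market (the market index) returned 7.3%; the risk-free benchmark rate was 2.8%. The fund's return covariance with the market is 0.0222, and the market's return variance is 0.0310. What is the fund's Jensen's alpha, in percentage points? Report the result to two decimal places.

4.88

β = Cov / Var = 0.0222 / 0.0310 = 0.7161
E[R] = Rf + β(Rm − Rf) = 2.8% + 0.7161 × (7.3% − 2.8%) = 6.0225%
α = Rp − E[R] = 10.9% − 6.0225% = 4.8775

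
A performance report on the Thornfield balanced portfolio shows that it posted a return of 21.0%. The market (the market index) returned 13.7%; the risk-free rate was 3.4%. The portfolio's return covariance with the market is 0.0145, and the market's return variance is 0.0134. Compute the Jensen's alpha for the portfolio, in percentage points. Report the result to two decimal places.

6.45

β = Cov / Var = 0.0145 / 0.0134 = 1.0821
E[R] = Rf + β(Rm − Rf) = 3.4% + 1.0821 × (13.7% − 3.4%) = 14.5456%
α = Rp − E[R] = 21.0% − 14.5456% = 6.4544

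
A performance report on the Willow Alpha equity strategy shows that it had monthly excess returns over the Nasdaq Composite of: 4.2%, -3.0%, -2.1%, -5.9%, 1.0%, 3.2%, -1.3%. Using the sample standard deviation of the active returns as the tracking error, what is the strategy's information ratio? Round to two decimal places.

-0.16

r̄ = (4.2 − 3 − 2.1 − 5.9 + 1 + 3.2 − 1.3) / 7 = -0.5571%
Sample σ = √[Σ(r − r̄)² / 6] = √[76.6171 / 6] = √12.7695 = 3.5734%
IR = r̄ / tracking error = -0.5571 / 3.5734 = -0.1559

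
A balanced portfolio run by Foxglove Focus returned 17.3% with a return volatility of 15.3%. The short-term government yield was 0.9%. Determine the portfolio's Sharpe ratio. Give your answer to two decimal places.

Sharpe = (Rp − Rf) / σp = (17.3% − 0.9%) / 15.3% = 16.40% / 15.3% = 1.0719

1.07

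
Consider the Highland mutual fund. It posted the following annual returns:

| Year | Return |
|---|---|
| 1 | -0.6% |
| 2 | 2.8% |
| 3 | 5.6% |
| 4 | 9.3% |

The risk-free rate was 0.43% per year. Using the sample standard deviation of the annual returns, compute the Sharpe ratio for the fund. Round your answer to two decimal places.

0.92

μ = (-0.6 + 2.8 + 5.6 + 9.3) / 4 = 17.10 / 4 = 4.2750%
Sample σ = √[Σ(r − μ)² / 3] = √[52.9475 / 3] = √17.6492 = 4.2011%
Sharpe = (μ − rf) / σ = (4.2750 − 0.43) / 4.2011 = 3.8450 / 4.2011 = 0.9152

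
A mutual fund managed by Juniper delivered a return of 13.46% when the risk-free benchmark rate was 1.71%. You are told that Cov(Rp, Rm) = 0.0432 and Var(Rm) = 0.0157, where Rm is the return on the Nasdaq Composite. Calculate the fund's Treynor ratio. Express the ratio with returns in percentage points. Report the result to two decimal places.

4.27

β = Cov / Var = 0.0432 / 0.0157 = 2.7516
Treynor = (Rp − Rf) / β = (13.46% − 1.71%) / 2.7516 = 11.75 / 2.7516 = 4.2702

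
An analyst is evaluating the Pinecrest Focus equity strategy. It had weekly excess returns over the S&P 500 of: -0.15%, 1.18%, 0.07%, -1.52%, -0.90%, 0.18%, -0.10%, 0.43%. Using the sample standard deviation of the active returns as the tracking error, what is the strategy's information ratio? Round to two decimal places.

-0.12

r̄ = (-0.15 + 1.18 + 0.07 − 1.52 − 0.9 + 0.18 − 0.1 + 0.43) / 8 = -0.810 / 8 = -0.1013%
Σ(r − r̄)² = (-0.15 − (-0.1013))² + (1.18 − (-0.1013))² + … = 4.6855
sample σ = √(4.6855 / 7) = √0.6694 = 0.8182%
IR = r̄ / tracking error = -0.1013 / 0.8182 = -0.1238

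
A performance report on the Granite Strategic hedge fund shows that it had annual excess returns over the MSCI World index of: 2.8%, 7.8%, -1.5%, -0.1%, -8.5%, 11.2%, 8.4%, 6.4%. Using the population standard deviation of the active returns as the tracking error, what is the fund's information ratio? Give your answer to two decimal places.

Mean return r̄ = 26.50 / 8 = 3.3125%
Population std dev = √[292.3688 / 8] = 6.0453%
IR = r̄ / tracking error = 3.3125 / 6.0453 = 0.5479

0.55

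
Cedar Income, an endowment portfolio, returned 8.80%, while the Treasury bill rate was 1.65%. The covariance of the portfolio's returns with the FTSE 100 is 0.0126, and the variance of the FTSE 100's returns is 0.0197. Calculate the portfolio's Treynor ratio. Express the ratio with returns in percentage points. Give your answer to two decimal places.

11.18

β = Cov / Var = 0.0126 / 0.0197 = 0.6396
Treynor = (Rp − Rf) / β = (8.80% − 1.65%) / 0.6396 = 7.15 / 0.6396 = 11.1789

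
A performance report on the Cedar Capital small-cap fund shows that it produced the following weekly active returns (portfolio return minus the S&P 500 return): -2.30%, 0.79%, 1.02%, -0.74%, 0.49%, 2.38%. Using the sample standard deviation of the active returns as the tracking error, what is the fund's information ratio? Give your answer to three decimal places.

0.170

μ = (-2.3 + 0.79 + 1.02 − 0.74 + 0.49 + 2.38) / 6 = 0.2733%
Sample σ = √[Σ(r − μ)² / 5] = √[12.9583 / 5] = √2.5917 = 1.6099%
IR = μ / tracking error = 0.2733 / 1.6099 = 0.1698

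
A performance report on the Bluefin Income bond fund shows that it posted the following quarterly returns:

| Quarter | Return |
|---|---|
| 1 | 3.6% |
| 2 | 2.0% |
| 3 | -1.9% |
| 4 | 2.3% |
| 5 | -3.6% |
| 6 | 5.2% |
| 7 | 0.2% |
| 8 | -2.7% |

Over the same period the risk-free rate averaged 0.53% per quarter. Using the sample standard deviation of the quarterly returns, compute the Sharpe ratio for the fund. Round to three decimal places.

0.034

r̄ = (3.6 + 2 − 1.9 + 2.3 − 3.6 + 5.2 + 0.2 − 2.7) / 8 = 5.10 / 8 = 0.6375%
Sample σ = √[Σ(r − r̄)² / 7] = √[69.9388 / 7] = √9.9913 = 3.1609%
Sharpe = (r̄ − rf) / σ = (0.6375 − 0.53) / 3.1609 = 0.1075 / 3.1609 = 0.0340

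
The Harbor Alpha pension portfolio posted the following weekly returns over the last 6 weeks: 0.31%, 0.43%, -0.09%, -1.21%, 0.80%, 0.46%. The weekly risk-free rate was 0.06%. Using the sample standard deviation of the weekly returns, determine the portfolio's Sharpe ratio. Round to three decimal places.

r̄ = (0.31 + 0.43 − 0.09 − 1.21 + 0.8 + 0.46) / 6 = 0.700 / 6 = 0.1167%
Σ(r − r̄)² = 2.5231; sample σ = √(2.5231/5) = 0.7104%
Sharpe = (r̄ − rf) / σ = (0.1167 − 0.06) / 0.7104 = 0.0567 / 0.7104 = 0.0798

0.080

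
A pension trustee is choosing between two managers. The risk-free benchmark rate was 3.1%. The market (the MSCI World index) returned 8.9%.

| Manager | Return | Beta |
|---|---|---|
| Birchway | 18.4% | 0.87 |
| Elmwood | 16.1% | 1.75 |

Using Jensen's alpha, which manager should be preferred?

Birchway

Birchway: α = 18.4% − [3.1% + 0.87 × (8.9% − 3.1%)] = 10.254
Elmwood: α = 16.1% − [3.1% + 1.75 × (8.9% − 3.1%)] = 2.850
Highest: Birchway (10.254).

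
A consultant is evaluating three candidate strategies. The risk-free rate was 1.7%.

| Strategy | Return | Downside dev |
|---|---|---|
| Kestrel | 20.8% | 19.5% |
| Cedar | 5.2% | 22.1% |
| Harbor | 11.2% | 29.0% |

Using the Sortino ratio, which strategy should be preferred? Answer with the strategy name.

Kestrel

Kestrel: Sortino ratio = (20.8% − 1.7%) / 19.5% = 0.979
Cedar: Sortino ratio = (5.2% − 1.7%) / 22.1% = 0.158
Harbor: Sortino ratio = (11.2% − 1.7%) / 29.0% = 0.328
Highest: Kestrel (0.979).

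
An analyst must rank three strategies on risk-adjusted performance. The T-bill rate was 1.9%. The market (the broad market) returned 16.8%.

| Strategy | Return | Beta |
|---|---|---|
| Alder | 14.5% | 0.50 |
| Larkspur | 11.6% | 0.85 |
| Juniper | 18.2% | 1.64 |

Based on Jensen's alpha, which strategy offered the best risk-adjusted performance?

Alder

Alder: α = 14.5% − [1.9% + 0.50 × (16.8% − 1.9%)] = 5.150
Larkspur: α = 11.6% − [1.9% + 0.85 × (16.8% − 1.9%)] = -2.965
Juniper: α = 18.2% − [1.9% + 1.64 × (16.8% − 1.9%)] = -8.136
Highest: Alder (5.150).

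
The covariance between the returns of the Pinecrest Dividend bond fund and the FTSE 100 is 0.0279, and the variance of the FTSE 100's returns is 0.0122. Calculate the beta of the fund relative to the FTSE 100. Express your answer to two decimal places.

β = Cov(Rp, Rm) / Var(Rm) = 0.0279 / 0.0122 = 2.2869

2.29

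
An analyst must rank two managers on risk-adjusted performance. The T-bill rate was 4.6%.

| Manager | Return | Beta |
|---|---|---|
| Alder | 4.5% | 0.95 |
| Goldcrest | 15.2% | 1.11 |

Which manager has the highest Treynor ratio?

Alder: Treynor = (4.5% − 4.6%) / 0.95 = -0.105
Goldcrest: Treynor = (15.2% − 4.6%) / 1.11 = 9.550
Highest: Goldcrest (9.550).

Goldcrest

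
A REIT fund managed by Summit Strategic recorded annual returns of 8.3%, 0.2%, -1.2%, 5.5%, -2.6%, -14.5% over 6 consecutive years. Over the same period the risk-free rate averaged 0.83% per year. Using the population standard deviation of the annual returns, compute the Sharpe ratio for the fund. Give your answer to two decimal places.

r̄ = (8.3 + 0.2 − 1.2 + 5.5 − 2.6 − 14.5) / 6 = -4.30 / 6 = -0.7167%
Population σ = √[Σ(r − r̄)² / 6] = √[314.5483 / 6] = √52.4247 = 7.2405%
Sharpe = (r̄ − rf) / σ = (-0.7167 − 0.83) / 7.2405 = -1.5467 / 7.2405 = -0.2136

-0.21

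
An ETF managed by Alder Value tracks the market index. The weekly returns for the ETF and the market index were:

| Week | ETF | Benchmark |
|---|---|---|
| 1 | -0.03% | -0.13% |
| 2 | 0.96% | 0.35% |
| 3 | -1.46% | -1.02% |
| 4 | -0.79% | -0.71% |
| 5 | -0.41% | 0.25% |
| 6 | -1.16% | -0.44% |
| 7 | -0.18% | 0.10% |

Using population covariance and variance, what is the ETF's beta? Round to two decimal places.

1.31

r̄p = -0.4386%,  r̄m = -0.2286%
Cov = Σ(rp − r̄p)(rm − r̄m) / 7 = 0.2969
Var(rm) = Σ(rm − r̄m)² / 7 = 0.2263
β = Cov / Var = 0.2969 / 0.2263 = 1.3120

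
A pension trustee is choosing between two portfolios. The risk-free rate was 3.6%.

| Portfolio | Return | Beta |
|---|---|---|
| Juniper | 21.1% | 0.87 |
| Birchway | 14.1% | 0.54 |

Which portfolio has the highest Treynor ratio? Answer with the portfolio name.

Juniper

Juniper: Treynor = (21.1% − 3.6%) / 0.87 = 20.115
Birchway: Treynor = (14.1% − 3.6%) / 0.54 = 19.444
Highest: Juniper (20.115).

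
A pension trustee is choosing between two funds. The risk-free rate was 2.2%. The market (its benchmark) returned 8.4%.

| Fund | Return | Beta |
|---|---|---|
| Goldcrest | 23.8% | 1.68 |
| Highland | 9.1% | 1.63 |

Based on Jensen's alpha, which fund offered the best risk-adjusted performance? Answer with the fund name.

Goldcrest: α = 23.8% − [2.2% + 1.68 × (8.4% − 2.2%)] = 11.184
Highland: α = 9.1% − [2.2% + 1.63 × (8.4% − 2.2%)] = -3.206
Highest: Goldcrest (11.184).

Goldcrest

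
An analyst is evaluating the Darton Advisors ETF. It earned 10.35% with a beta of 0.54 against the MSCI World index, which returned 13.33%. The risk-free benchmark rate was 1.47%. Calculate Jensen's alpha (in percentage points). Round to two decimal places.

CAPM expected return = Rf + β(Rm − Rf) = 1.47% + 0.54 × (13.33% − 1.47%) = 1.47 + 0.54 × 11.86 = 7.8744%
Jensen's α = Rp − E[R] = 10.35% − 7.8744% = 2.4756

2.48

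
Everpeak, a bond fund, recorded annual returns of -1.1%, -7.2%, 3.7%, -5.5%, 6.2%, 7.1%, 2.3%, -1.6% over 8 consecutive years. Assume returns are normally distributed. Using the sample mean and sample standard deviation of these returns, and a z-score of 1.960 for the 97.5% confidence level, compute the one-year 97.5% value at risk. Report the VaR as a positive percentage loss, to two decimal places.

r̄ = (-1.1 − 7.2 + 3.7 − 5.5 + 6.2 + 7.1 + 2.3 − 1.6) / 8 = 3.90 / 8 = 0.4875%
Σ(r − r̄)² = (-1.1 − 0.4875)² + (-7.2 − 0.4875)² + … = 191.7888
sample σ = √(191.7888 / 7) = √27.3984 = 5.2343%
VaR = −(r̄ − z·σ) = −(0.4875 − 1.960 × 5.2343) = −(-9.7717) = 9.7717%

9.77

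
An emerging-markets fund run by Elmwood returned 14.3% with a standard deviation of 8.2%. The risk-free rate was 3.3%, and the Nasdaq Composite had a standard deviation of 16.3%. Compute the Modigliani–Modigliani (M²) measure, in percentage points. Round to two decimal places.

Sharpe = (Rp − Rf) / σp = (14.3% − 3.3%) / 8.2% = 1.3415
M² = Rf + Sharpe × σm = 3.3% + 1.3415 × 16.3% = 25.1665%

25.17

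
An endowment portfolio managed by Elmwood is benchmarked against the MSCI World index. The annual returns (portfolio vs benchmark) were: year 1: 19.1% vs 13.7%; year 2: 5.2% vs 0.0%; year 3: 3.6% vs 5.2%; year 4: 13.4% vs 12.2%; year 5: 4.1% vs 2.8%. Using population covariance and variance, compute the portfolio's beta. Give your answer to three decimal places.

1.042

r̄p = 9.0800%,  r̄m = 6.7800%
Cov = Σ(rp − r̄p)(rm − r̄m) / 5 = 29.5076
Var(rm) = Σ(rm − r̄m)² / 5 = 28.3136
β = Cov / Var = 29.5076 / 28.3136 = 1.0422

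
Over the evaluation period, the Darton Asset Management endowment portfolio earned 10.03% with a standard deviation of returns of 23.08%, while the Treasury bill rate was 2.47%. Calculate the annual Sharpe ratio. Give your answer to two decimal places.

0.33

Sharpe = (Rp − Rf) / σp = (10.03% − 2.47%) / 23.08% = 7.56% / 23.08% = 0.3276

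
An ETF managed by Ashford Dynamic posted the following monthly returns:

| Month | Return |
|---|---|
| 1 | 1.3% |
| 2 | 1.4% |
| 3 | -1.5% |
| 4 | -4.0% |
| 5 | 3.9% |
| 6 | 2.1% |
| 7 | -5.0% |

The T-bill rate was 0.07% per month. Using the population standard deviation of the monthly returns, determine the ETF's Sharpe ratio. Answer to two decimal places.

Mean return r̄ = -1.80 / 7 = -0.2571%
Σ(r − r̄)² = (1.3 − (-0.2571))² + (1.4 − (-0.2571))² + … = 66.0571
population σ = √(66.0571 / 7) = √9.4367 = 3.0719%
Sharpe = (r̄ − rf) / σ = (-0.2571 − 0.07) / 3.0719 = -0.3271 / 3.0719 = -0.1065

-0.11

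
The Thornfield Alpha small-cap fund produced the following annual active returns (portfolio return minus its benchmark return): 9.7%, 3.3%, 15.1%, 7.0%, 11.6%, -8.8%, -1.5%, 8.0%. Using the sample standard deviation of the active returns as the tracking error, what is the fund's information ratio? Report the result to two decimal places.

r̄ = (9.7 + 3.3 + 15.1 + 7 + 11.6 − 8.8 − 1.5 + 8) / 8 = 5.5500%
Σ(r − r̄)² = (9.7 − 5.5500)² + (3.3 − 5.5500)² + … = 413.8200
sample σ = √(413.8200 / 7) = √59.1171 = 7.6888%
IR = r̄ / tracking error = 5.5500 / 7.6888 = 0.7218

0.72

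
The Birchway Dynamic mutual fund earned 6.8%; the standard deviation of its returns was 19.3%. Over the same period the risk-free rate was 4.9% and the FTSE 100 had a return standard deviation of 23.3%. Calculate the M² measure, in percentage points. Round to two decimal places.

Sharpe = (Rp − Rf) / σp = (6.8% − 4.9%) / 19.3% = 0.0984
M² = Rf + Sharpe × σm = 4.9% + 0.0984 × 23.3% = 7.1927%

7.19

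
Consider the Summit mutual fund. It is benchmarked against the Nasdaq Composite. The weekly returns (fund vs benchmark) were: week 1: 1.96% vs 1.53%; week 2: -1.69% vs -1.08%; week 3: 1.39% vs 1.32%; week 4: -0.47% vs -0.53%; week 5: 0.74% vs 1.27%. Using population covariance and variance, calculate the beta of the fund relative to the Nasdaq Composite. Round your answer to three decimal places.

1.169

r̄p = 0.3860%,  r̄m = 0.5020%
Cov = Σ(rp − r̄p)(rm − r̄m) / 5 = 1.3758
Var(rm) = Σ(rm − r̄m)² / 5 = 1.1767
β = Cov / Var = 1.3758 / 1.1767 = 1.1692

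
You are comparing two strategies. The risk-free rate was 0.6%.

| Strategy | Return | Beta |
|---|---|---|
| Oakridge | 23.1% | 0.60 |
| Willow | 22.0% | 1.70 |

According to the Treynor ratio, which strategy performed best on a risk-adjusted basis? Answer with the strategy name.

Oakridge: Treynor = (23.1% − 0.6%) / 0.60 = 37.500
Willow: Treynor = (22.0% − 0.6%) / 1.70 = 12.588
Highest: Oakridge (37.500).

Oakridge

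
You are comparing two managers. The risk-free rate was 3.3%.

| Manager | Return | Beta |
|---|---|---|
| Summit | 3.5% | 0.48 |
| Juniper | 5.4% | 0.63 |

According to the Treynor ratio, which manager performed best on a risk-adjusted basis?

Juniper

Summit: Treynor = (3.5% − 3.3%) / 0.48 = 0.417
Juniper: Treynor = (5.4% − 3.3%) / 0.63 = 3.333
Highest: Juniper (3.333).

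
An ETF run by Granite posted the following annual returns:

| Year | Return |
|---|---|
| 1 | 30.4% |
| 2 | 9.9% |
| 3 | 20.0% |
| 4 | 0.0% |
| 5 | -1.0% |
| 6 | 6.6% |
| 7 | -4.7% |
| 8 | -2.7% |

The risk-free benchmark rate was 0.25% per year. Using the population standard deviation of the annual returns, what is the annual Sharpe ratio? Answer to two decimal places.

0.61

Mean return μ = 58.50 / 8 = 7.3125%
Σ(r − μ)² = 1068.3288; population σ = √(1068.3288/8) = 11.5560%
Sharpe = (μ − rf) / σ = (7.3125 − 0.25) / 11.5560 = 7.0625 / 11.5560 = 0.6112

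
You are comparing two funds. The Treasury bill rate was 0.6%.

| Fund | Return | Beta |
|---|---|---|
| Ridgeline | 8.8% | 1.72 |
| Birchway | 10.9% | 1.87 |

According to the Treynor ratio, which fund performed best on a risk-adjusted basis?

Ridgeline: Treynor = (8.8% − 0.6%) / 1.72 = 4.767
Birchway: Treynor = (10.9% − 0.6%) / 1.87 = 5.508
Highest: Birchway (5.508).

Birchway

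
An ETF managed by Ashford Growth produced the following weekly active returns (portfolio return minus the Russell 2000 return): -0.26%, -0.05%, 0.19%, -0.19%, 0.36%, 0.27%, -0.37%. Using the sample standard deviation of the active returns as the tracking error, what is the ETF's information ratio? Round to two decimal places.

μ = (-0.26 − 0.05 + 0.19 − 0.19 + 0.36 + 0.27 − 0.37) / 7 = -0.0071%
Sample σ = √[Σ(r − μ)² / 6] = √[0.4813 / 6] = √0.0802 = 0.2832%
IR = μ / tracking error = -0.0071 / 0.2832 = -0.0251

-0.03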